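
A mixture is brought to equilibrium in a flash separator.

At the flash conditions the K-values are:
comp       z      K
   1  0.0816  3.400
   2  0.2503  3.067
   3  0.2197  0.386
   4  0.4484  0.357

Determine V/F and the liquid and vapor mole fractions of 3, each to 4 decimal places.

V/F = 0.2126, x_3 = 0.2527, y_3 = 0.0975

Rachford–Rice: g(V/F) = Σ zᵢ(Kᵢ−1)/(1+V/F(Kᵢ−1)) = 0.
Feasibility: ΣzᵢKᵢ = 1.2900, Σzᵢ/Kᵢ = 1.9308 — both > 1, two phases present.
Iterate (Newton) starting at V/F = 0.3:
  V/F = 0.3000: g = -0.08938, g' = -0.9754 → V/F = 0.2084
  V/F = 0.2084: g = 0.00457, g' = -1.0874 → V/F = 0.2126
Converged at V/F = 0.2126.
Compositions from xᵢ = zᵢ/(1+V/F(Kᵢ−1)), yᵢ = Kᵢxᵢ:
  1: x = 0.0540, y = 0.1837
  2: x = 0.1739, y = 0.5333
  3: x = 0.2527, y = 0.0975
  4: x = 0.5194, y = 0.1854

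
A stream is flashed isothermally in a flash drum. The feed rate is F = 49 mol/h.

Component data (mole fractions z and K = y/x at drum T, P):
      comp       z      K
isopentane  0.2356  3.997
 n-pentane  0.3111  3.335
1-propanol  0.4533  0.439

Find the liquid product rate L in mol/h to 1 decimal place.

L = 9.8 mol/h

Rachford–Rice: g(V/F) = Σ zᵢ(Kᵢ−1)/(1+V/F(Kᵢ−1)) = 0.
g(0) = ΣzᵢKᵢ − 1 = 1.1782 and g(1) = 1 − Σzᵢ/Kᵢ = -0.1848, so a root lies in (0, 1).
Newton–Raphson from V/F = 0.58:
  V/F = 0.5800: g = 0.18946, g' = -0.9017 → V/F = 0.7901
  V/F = 0.7901: g = 0.00823, g' = -0.8564 → V/F = 0.7997
Converged at V/F = 0.7997.
Then V = V/F·F = 0.7997·49 = 39.2 mol/h and L = F − V = 9.8 mol/h.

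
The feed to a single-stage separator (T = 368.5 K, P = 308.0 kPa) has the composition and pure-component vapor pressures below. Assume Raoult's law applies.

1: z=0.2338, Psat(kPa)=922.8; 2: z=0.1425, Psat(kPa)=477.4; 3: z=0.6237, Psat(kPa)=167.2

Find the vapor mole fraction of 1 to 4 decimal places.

Raoult's law: Kᵢ = Pᵢˢᵃᵗ/P = Pᵢˢᵃᵗ/308.0.
  K_1 = 922.8/308.0 = 2.996104, K_2 = 477.4/308.0 = 1.550000, K_3 = 167.2/308.0 = 0.542857
Rachford–Rice: g(β) = Σ zᵢ(Kᵢ−1)/(1+β(Kᵢ−1)) = 0.
g(0) = ΣzᵢKᵢ − 1 = 0.2599 and g(1) = 1 − Σzᵢ/Kᵢ = -0.3189, so a root lies in (0, 1).
Iterate (Newton) starting at β = 0.5:
  β = 0.5000: g = -0.07456, g' = -0.4789 → β = 0.3443
  β = 0.3443: g = 0.00411, g' = -0.5413 → β = 0.3519
Converged at β = 0.3519.
Compositions from xᵢ = zᵢ/(1+β(Kᵢ−1)), yᵢ = Kᵢxᵢ:
  1: x = 0.1373, y = 0.4114
  2: x = 0.1194, y = 0.1851
  3: x = 0.7433, y = 0.4035

y_1 = 0.4114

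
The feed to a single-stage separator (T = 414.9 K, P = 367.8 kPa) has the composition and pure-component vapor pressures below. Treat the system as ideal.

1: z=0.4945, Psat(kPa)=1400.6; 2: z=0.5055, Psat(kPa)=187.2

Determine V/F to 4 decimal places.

Raoult's law: Kᵢ = Pᵢˢᵃᵗ/P = Pᵢˢᵃᵗ/367.8.
  K_1 = 1400.6/367.8 = 3.808048, K_2 = 187.2/367.8 = 0.508972
Rachford–Rice: g(V/F) = Σ zᵢ(Kᵢ−1)/(1+V/F(Kᵢ−1)) = 0.
g(0) = ΣzᵢKᵢ − 1 = 1.1404 and g(1) = 1 − Σzᵢ/Kᵢ = -0.1230, so a root lies in (0, 1).
Binary case is linear: z₁(K₁−1)(1+V/F(K₂−1)) + z₂(K₂−1)(1+V/F(K₁−1)) = 0
⇒ V/F = [z₁(K₁−1)+z₂(K₂−1)] / [−(K₁−1)(K₂−1)] = 1.14037/1.37883 = 0.8271

V/F = 0.8271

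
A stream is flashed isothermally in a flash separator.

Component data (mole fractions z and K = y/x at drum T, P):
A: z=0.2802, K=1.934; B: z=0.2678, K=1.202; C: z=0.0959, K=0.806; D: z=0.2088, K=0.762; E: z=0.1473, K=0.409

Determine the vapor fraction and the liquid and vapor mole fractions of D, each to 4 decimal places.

ψ = 0.6081, x_D = 0.2441, y_D = 0.1860

Iterate (Newton) starting at ψ = 0.5:
  ψ = 0.5000: g = 0.02695, g' = -0.2459 → ψ = 0.6096
  ψ = 0.6096: g = -0.00038, g' = -0.2544 → ψ = 0.6081
Converged at ψ = 0.6081.
Compositions from xᵢ = zᵢ/(1+ψ(Kᵢ−1)), yᵢ = Kᵢxᵢ:
  A: x = 0.1787, y = 0.3456
  B: x = 0.2385, y = 0.2867
  C: x = 0.1087, y = 0.0876
  D: x = 0.2441, y = 0.1860
  E: x = 0.2299, y = 0.0940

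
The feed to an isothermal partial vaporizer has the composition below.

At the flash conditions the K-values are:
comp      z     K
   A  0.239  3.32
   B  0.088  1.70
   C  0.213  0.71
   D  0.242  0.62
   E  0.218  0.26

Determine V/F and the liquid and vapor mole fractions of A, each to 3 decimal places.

V/F = 0.299, x_A = 0.141, y_A = 0.469

Rachford–Rice: g(V/F) = Σ zᵢ(Kᵢ−1)/(1+V/F(Kᵢ−1)) = 0.
Feasibility: ΣzᵢKᵢ = 1.301, Σzᵢ/Kᵢ = 1.653 — both > 1, two phases present.
Newton iteration, V/F⁰ = 0.4:
  V/F = 0.400: g = -0.0717, g' = -0.685 → V/F = 0.295
  V/F = 0.295: g = 0.0026, g' = -0.744 → V/F = 0.299
Converged at V/F = 0.299.
Compositions from xᵢ = zᵢ/(1+V/F(Kᵢ−1)), yᵢ = Kᵢxᵢ:
  A: x = 0.141, y = 0.469
  B: x = 0.073, y = 0.124
  C: x = 0.233, y = 0.166
  D: x = 0.273, y = 0.169
  E: x = 0.280, y = 0.073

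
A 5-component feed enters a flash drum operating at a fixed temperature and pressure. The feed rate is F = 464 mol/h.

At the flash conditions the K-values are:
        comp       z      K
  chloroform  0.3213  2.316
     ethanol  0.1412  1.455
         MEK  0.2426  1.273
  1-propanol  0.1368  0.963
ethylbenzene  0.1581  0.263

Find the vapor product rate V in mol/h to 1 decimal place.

V = 383.5 mol/h

Material balance + equilibrium reduce to Σ zᵢ(Kᵢ−1)/(1+ψ(Kᵢ−1)) = 0.
Feasibility: ΣzᵢKᵢ = 1.4317, Σzᵢ/Kᵢ = 1.1695 — both > 1, two phases present.
Newton iteration, ψ⁰ = 0.5:
  ψ = 0.5000: g = 0.17597, g' = -0.4514 → ψ = 0.8899
  ψ = 0.8899: g = -0.05002, g' = -0.8698 → ψ = 0.8324
  ψ = 0.8324: g = -0.00430, g' = -0.7290 → ψ = 0.8265
  ψ = 0.8265: g = -0.00003, g' = -0.7174 → ψ = 0.8264
Converged at ψ = 0.8264.
Then V = ψ·F = 0.8264·464 = 383.5 mol/h and L = F − V = 80.5 mol/h.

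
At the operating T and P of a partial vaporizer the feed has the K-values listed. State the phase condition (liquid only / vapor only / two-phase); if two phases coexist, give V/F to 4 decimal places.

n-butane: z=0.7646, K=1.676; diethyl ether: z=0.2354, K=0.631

vapor only

ΣzᵢKᵢ = 1.4300; Σzᵢ/Kᵢ = 0.8293.
Since Σzᵢ/Kᵢ < 1 the mixture is above its dew point — single vapor phase.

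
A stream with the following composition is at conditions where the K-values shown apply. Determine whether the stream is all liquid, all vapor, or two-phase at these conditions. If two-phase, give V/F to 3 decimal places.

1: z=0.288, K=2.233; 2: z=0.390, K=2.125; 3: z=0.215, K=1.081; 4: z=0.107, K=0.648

ΣzᵢKᵢ = 1.774; Σzᵢ/Kᵢ = 0.677.
Since Σzᵢ/Kᵢ < 1 the mixture is above its dew point — single vapor phase.

all vapor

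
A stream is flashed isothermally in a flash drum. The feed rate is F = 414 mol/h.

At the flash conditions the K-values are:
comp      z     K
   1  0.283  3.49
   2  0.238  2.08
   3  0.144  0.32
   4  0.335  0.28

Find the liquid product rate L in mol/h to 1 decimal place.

L = 224.7 mol/h

Material balance + equilibrium reduce to Σ zᵢ(Kᵢ−1)/(1+ψ(Kᵢ−1)) = 0.
g(0) = ΣzᵢKᵢ − 1 = 0.623 and g(1) = 1 − Σzᵢ/Kᵢ = -0.842, so a root lies in (0, 1).
Newton iteration, ψ⁰ = 0.5:
  ψ = 0.500: g = -0.0444, g' = -1.042 → ψ = 0.457
Converged at ψ = 0.457.
Then V = ψ·F = 0.4571·414 = 189.3 mol/h and L = F − V = 224.7 mol/h.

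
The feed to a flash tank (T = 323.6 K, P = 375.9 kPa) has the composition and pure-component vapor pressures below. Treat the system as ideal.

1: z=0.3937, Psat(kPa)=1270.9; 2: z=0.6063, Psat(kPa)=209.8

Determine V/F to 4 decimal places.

Raoult's law: Kᵢ = Pᵢˢᵃᵗ/P = Pᵢˢᵃᵗ/375.9.
  K_1 = 1270.9/375.9 = 3.380952, K_2 = 209.8/375.9 = 0.558127
Rachford–Rice: g(V/F) = Σ zᵢ(Kᵢ−1)/(1+V/F(Kᵢ−1)) = 0.
g(0) = ΣzᵢKᵢ − 1 = 0.6695 and g(1) = 1 − Σzᵢ/Kᵢ = -0.2028, so a root lies in (0, 1).
Newton iteration, V/F⁰ = 0.5:
  V/F = 0.5000: g = 0.08405, g' = -0.6602 → V/F = 0.6273
  V/F = 0.6273: g = 0.00527, g' = -0.5855 → V/F = 0.6363
Converged at V/F = 0.6363.

V/F = 0.6363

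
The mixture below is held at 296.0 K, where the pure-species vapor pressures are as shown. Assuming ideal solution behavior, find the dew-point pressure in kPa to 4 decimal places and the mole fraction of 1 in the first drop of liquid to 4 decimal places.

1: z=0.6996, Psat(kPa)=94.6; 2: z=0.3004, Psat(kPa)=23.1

At the dew point ψ → 1, so Σzᵢ/Kᵢ = 1 with Kᵢ = Pᵢˢᵃᵗ/P ⇒ 1/P = Σzᵢ/Pᵢˢᵃᵗ.
1/P = 0.6996/94.6 + 0.3004/23.1 = 0.0203997 ⇒ P = 49.0204 kPa
xᵢ = zᵢP/Pᵢˢᵃᵗ ⇒ x_1 = 0.6996·49.0204/94.6 = 0.3625

Pdew = 49.0204 kPa, x_1 = 0.3625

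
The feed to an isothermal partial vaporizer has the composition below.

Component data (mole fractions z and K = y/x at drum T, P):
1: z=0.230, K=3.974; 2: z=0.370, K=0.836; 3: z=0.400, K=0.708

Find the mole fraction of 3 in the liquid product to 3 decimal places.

Rachford–Rice: g(ψ) = Σ zᵢ(Kᵢ−1)/(1+ψ(Kᵢ−1)) = 0.
g(0) = ΣzᵢKᵢ − 1 = 0.507 and g(1) = 1 − Σzᵢ/Kᵢ = -0.065, so a root lies in (0, 1).
Iterate (Newton) starting at ψ = 0.6:
  ψ = 0.600: g = 0.0367, g' = -0.325 → ψ = 0.713
  ψ = 0.713: g = 0.0029, g' = -0.276 → ψ = 0.724
Converged at ψ = 0.724.
Compositions from xᵢ = zᵢ/(1+ψ(Kᵢ−1)), yᵢ = Kᵢxᵢ:
  1: x = 0.073, y = 0.290
  2: x = 0.420, y = 0.351
  3: x = 0.507, y = 0.359

x_3 = 0.507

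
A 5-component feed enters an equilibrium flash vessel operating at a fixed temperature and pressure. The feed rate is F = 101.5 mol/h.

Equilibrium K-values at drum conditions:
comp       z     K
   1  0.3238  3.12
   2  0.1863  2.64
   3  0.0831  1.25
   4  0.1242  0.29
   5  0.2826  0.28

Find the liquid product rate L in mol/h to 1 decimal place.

Material balance + equilibrium reduce to Σ zᵢ(Kᵢ−1)/(1+ψ(Kᵢ−1)) = 0.
g(0) = ΣzᵢKᵢ − 1 = 0.7211 and g(1) = 1 − Σzᵢ/Kᵢ = -0.6784, so a root lies in (0, 1).
Iterate (Newton) starting at ψ = 0.5:
  ψ = 0.5000: g = 0.06493, g' = -1.0065 → ψ = 0.5645
  ψ = 0.5645: g = -0.00063, g' = -1.0309 → ψ = 0.5639
Converged at ψ = 0.5639.
Then V = ψ·F = 0.5639·101.5 = 57.2 mol/h and L = F − V = 44.3 mol/h.

L = 44.3 mol/h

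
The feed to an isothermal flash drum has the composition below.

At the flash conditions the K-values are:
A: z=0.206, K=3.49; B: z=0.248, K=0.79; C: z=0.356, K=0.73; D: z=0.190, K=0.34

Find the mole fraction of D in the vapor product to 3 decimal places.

Rachford–Rice: g(V/F) = Σ zᵢ(Kᵢ−1)/(1+V/F(Kᵢ−1)) = 0.
g(0) = ΣzᵢKᵢ − 1 = 0.239 and g(1) = 1 − Σzᵢ/Kᵢ = -0.419, so a root lies in (0, 1).
Iterate (Newton) starting at V/F = 0.55:
  V/F = 0.550: g = -0.1521, g' = -0.481 → V/F = 0.234
  V/F = 0.234: g = 0.0185, g' = -0.668 → V/F = 0.262
Converged at V/F = 0.262.
Compositions from xᵢ = zᵢ/(1+V/F(Kᵢ−1)), yᵢ = Kᵢxᵢ:
  A: x = 0.125, y = 0.435
  B: x = 0.262, y = 0.207
  C: x = 0.383, y = 0.280
  D: x = 0.230, y = 0.078

y_D = 0.078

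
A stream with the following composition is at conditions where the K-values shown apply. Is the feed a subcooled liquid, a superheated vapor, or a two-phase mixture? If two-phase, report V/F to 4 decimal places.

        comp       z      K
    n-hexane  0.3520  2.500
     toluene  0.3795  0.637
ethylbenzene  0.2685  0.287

ΣzᵢKᵢ = 1.1988; Σzᵢ/Kᵢ = 1.6721.
Both exceed 1, so a two-phase solution exists.
Newton–Raphson from ψ = 0.56:
  ψ = 0.5600: g = -0.20464, g' = -0.6910 → ψ = 0.2638
  ψ = 0.2638: g = -0.00986, g' = -0.6748 → ψ = 0.2492
  ψ = 0.2492: g = 0.00005, g' = -0.6819 → ψ = 0.2493
Converged at ψ = 0.2493.

two-phase, V/F = 0.2493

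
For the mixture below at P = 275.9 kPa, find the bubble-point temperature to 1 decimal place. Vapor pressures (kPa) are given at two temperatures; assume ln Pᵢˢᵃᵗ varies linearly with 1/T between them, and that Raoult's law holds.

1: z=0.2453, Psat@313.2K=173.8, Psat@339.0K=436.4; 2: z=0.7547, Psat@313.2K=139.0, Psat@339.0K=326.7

T = 331.3 K

Bubble-point temperature: ΣzᵢPᵢˢᵃᵗ(T) = P. Interpolate ln Pᵢˢᵃᵗ = aᵢ + bᵢ/T.
  T = 313.2 K: ΣzᵢPᵢˢᵃᵗ = 147.54 kPa
  T = 339.0 K: ΣzᵢPᵢˢᵃᵗ = 353.61 kPa
  T = 326.1 K: ΣzᵢPᵢˢᵃᵗ = 232.37 kPa
  T = 332.6 K: ΣzᵢPᵢˢᵃᵗ = 288.28 kPa
  T = 329.4 K: ΣzᵢPᵢˢᵃᵗ = 259.52 kPa
  T = 331.0 K: ΣzᵢPᵢˢᵃᵗ = 273.59 kPa
Interpolating between 331.0 K and 332.6 K gives T ≈ 331.3 K.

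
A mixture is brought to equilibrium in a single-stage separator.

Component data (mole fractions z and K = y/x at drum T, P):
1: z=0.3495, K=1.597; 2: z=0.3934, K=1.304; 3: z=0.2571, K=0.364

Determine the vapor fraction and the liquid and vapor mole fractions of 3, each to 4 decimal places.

Rachford–Rice: g(ψ) = Σ zᵢ(Kᵢ−1)/(1+ψ(Kᵢ−1)) = 0.
Feasibility: ΣzᵢKᵢ = 1.1647, Σzᵢ/Kᵢ = 1.2269 — both > 1, two phases present.
Newton iteration, ψ⁰ = 0.5:
  ψ = 0.5000: g = 0.02474, g' = -0.3249 → ψ = 0.5762
  ψ = 0.5762: g = -0.00107, g' = -0.3544 → ψ = 0.5731
Converged at ψ = 0.5731.
Compositions from xᵢ = zᵢ/(1+ψ(Kᵢ−1)), yᵢ = Kᵢxᵢ:
  1: x = 0.2604, y = 0.4159
  2: x = 0.3350, y = 0.4369
  3: x = 0.4046, y = 0.1473

ψ = 0.5731, x_3 = 0.4046, y_3 = 0.1473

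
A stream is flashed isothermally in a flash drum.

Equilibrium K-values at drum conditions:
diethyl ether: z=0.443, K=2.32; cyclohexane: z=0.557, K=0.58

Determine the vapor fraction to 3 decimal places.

ψ = 0.633

Binary case is linear: z₁(K₁−1)(1+ψ(K₂−1)) + z₂(K₂−1)(1+ψ(K₁−1)) = 0
⇒ ψ = [z₁(K₁−1)+z₂(K₂−1)] / [−(K₁−1)(K₂−1)] = 0.3508/0.5544 = 0.633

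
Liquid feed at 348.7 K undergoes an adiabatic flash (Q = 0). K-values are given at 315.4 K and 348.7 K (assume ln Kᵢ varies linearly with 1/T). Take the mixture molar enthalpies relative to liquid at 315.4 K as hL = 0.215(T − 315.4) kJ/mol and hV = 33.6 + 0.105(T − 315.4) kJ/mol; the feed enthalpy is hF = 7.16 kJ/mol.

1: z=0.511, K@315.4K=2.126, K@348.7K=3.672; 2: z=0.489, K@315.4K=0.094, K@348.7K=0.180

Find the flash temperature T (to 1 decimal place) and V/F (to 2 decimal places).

T = 319.5 K, V/F = 0.19

Adiabatic flash: solve Rachford–Rice at each trial T, then check hF = ψ·hV(T) + (1−ψ)·hL(T).
  T = 315.4 K: K = (2.126, 0.094), RR gives ψ = 0.130, H_out = 4.359 kJ/mol
  T = 348.7 K: K = (3.672, 0.180), RR gives ψ = 0.440, H_out = 20.337 kJ/mol
  T = 332.0 K: K = (2.830, 0.132), RR gives ψ = 0.322, H_out = 13.787 kJ/mol
  T = 323.7 K: K = (2.462, 0.112), RR gives ψ = 0.241, H_out = 9.660 kJ/mol
  T = 319.5 K: K = (2.288, 0.103), RR gives ψ = 0.190, H_out = 7.171 kJ/mol
  T = 317.4 K: K = (2.204, 0.098), RR gives ψ = 0.160, H_out = 5.786 kJ/mol
Linear interpolation between T = 317.4 (H_out = 5.786) and T = 319.5 (H_out = 7.171) on hF = 7.16 gives T ≈ 319.5 K, at which ψ = 0.19.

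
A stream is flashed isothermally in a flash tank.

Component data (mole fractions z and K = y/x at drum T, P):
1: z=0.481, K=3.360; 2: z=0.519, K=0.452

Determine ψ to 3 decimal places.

Material balance + equilibrium reduce to Σ zᵢ(Kᵢ−1)/(1+ψ(Kᵢ−1)) = 0.
Feasibility: ΣzᵢKᵢ = 1.851, Σzᵢ/Kᵢ = 1.291 — both > 1, two phases present.
Binary case is linear: z₁(K₁−1)(1+ψ(K₂−1)) + z₂(K₂−1)(1+ψ(K₁−1)) = 0
⇒ ψ = [z₁(K₁−1)+z₂(K₂−1)] / [−(K₁−1)(K₂−1)] = 0.8507/1.2933 = 0.658

ψ = 0.658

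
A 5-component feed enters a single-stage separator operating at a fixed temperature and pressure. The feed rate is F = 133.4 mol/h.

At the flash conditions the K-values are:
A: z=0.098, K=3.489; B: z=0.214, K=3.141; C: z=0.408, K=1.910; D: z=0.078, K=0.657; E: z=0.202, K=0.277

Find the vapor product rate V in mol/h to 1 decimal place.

V = 117.6 mol/h

Rachford–Rice: g(ψ) = Σ zᵢ(Kᵢ−1)/(1+ψ(Kᵢ−1)) = 0.
g(0) = ΣzᵢKᵢ − 1 = 0.901 and g(1) = 1 − Σzᵢ/Kᵢ = -0.158, so a root lies in (0, 1).
Newton–Raphson from ψ = 0.32:
  ψ = 0.320: g = 0.4752, g' = -0.927 → ψ = 0.833
  ψ = 0.833: g = 0.0507, g' = -0.985 → ψ = 0.884
  ψ = 0.884: g = -0.0030, g' = -1.111 → ψ = 0.882
Converged at ψ = 0.882.
Then V = ψ·F = 0.8815·133.4 = 117.6 mol/h and L = F − V = 15.8 mol/h.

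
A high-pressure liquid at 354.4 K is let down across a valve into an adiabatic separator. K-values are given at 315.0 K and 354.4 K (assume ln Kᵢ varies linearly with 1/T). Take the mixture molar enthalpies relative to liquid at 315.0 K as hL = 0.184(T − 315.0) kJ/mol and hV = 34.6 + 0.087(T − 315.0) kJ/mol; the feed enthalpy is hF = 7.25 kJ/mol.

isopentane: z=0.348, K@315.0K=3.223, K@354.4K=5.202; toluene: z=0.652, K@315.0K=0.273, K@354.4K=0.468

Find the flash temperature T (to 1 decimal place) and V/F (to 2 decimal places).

Adiabatic flash: solve Rachford–Rice at each trial T, then check hF = ψ·hV(T) + (1−ψ)·hL(T).
  T = 315.0 K: K = (3.223, 0.273), RR gives ψ = 0.185, H_out = 6.414 kJ/mol
  T = 354.4 K: K = (5.202, 0.468), RR gives ψ = 0.499, H_out = 22.607 kJ/mol
  T = 334.7 K: K = (4.153, 0.363), RR gives ψ = 0.340, H_out = 14.727 kJ/mol
  T = 324.9 K: K = (3.675, 0.316), RR gives ψ = 0.265, H_out = 10.748 kJ/mol
  T = 319.9 K: K = (3.443, 0.294), RR gives ψ = 0.226, H_out = 8.615 kJ/mol
  T = 317.4 K: K = (3.330, 0.283), RR gives ψ = 0.206, H_out = 7.508 kJ/mol
Linear interpolation between T = 315.0 (H_out = 6.414) and T = 317.4 (H_out = 7.508) on hF = 7.25 gives T ≈ 316.8 K, at which ψ = 0.20.

T = 316.8 K, V/F = 0.20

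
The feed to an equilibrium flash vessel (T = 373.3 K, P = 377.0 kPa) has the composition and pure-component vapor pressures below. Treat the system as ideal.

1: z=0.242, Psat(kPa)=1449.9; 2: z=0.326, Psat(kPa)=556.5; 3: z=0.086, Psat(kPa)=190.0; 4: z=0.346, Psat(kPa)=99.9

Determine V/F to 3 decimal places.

V/F = 0.444

Raoult's law: Kᵢ = Pᵢˢᵃᵗ/P = Pᵢˢᵃᵗ/377.0.
  K_1 = 1449.9/377.0 = 3.84589, K_2 = 556.5/377.0 = 1.47613, K_3 = 190.0/377.0 = 0.50398, K_4 = 99.9/377.0 = 0.26499
Rachford–Rice: g(V/F) = Σ zᵢ(Kᵢ−1)/(1+V/F(Kᵢ−1)) = 0.
Feasibility: ΣzᵢKᵢ = 1.547, Σzᵢ/Kᵢ = 1.760 — both > 1, two phases present.
Iterate (Newton) starting at V/F = 0.5:
  V/F = 0.500: g = -0.0492, g' = -0.887 → V/F = 0.445
  V/F = 0.445: g = -0.0003, g' = -0.880 → V/F = 0.444
Converged at V/F = 0.444.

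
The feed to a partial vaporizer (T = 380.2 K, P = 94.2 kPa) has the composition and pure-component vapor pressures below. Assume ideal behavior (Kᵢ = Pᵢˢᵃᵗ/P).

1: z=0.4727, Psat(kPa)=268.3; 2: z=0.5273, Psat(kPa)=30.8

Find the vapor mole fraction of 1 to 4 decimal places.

y_1 = 0.7603

Raoult's law: Kᵢ = Pᵢˢᵃᵗ/P = Pᵢˢᵃᵗ/94.2.
  K_1 = 268.3/94.2 = 2.848195, K_2 = 30.8/94.2 = 0.326964
Rachford–Rice: g(ψ) = Σ zᵢ(Kᵢ−1)/(1+ψ(Kᵢ−1)) = 0.
Check two-phase: ΣzᵢKᵢ = 1.5188 > 1 and Σzᵢ/Kᵢ = 1.7787 > 1, so g(0) = 0.5187 > 0 and g(1) = -0.7787 < 0.
Binary case is linear: z₁(K₁−1)(1+ψ(K₂−1)) + z₂(K₂−1)(1+ψ(K₁−1)) = 0
⇒ ψ = [z₁(K₁−1)+z₂(K₂−1)] / [−(K₁−1)(K₂−1)] = 0.51875/1.24390 = 0.4170
Compositions from xᵢ = zᵢ/(1+ψ(Kᵢ−1)), yᵢ = Kᵢxᵢ:
  1: x = 0.2669, y = 0.7603
  2: x = 0.7331, y = 0.2397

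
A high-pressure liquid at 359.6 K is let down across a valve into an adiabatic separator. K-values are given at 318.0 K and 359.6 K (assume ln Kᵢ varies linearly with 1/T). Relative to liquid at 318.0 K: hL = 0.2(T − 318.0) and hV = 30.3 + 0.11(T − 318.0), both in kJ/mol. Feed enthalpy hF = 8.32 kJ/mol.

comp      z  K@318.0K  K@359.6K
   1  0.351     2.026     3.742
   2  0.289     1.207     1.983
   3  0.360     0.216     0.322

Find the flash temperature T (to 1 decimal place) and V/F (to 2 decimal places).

Adiabatic flash: solve Rachford–Rice at each trial T, then check hF = ψ·hV(T) + (1−ψ)·hL(T).
  T = 318.0 K: K = (2.026, 1.207, 0.216), RR gives ψ = 0.237, H_out = 7.184 kJ/mol
  T = 359.6 K: K = (3.742, 1.983, 0.322), RR gives ψ = 0.733, H_out = 27.777 kJ/mol
  T = 338.8 K: K = (2.806, 1.571, 0.267), RR gives ψ = 0.552, H_out = 19.841 kJ/mol
  T = 328.4 K: K = (2.397, 1.383, 0.241), RR gives ψ = 0.424, H_out = 14.534 kJ/mol
  T = 323.2 K: K = (2.206, 1.293, 0.228), RR gives ψ = 0.341, H_out = 11.216 kJ/mol
  T = 320.6 K: K = (2.115, 1.250, 0.222), RR gives ψ = 0.292, H_out = 9.308 kJ/mol
  T = 319.3 K: K = (2.070, 1.228, 0.219), RR gives ψ = 0.266, H_out = 8.276 kJ/mol
Linear interpolation between T = 319.3 (H_out = 8.276) and T = 320.6 (H_out = 9.308) on hF = 8.32 gives T ≈ 319.4 K, at which ψ = 0.27.

T = 319.4 K, V/F = 0.27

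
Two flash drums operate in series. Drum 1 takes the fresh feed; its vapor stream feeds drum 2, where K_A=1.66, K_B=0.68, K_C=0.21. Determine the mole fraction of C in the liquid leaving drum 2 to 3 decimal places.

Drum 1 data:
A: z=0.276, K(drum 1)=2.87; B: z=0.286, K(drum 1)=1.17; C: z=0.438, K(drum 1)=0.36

x_C (drum 2) = 0.230

Drum 1:
Let ψ₁ = V/F and solve Σ zᵢ(Kᵢ−1)/(1+ψ₁(Kᵢ−1)) = 0.
g(0) = ΣzᵢKᵢ − 1 = 0.284 and g(1) = 1 − Σzᵢ/Kᵢ = -0.557, so a root lies in (0, 1).
Iterate (Newton) starting at ψ₁ = 0.5:
  ψ₁ = 0.500: g = -0.1007, g' = -0.653 → ψ₁ = 0.346
  ψ₁ = 0.346: g = -0.0006, g' = -0.659 → ψ₁ = 0.345
Converged at ψ₁ = 0.345.
Drum-1 compositions:
  A: x = 0.168, y = 0.482
  B: x = 0.270, y = 0.316
  C: x = 0.562, y = 0.202
Drum-2 feed = drum-1 vapor: z₂ = (0.4816, 0.3161, 0.2023).
Drum 2:
Material balance + equilibrium reduce to Σ zᵢ(Kᵢ−1)/(1+ψ₂(Kᵢ−1)) = 0.
g(0) = ΣzᵢKᵢ − 1 = 0.057 and g(1) = 1 − Σzᵢ/Kᵢ = -0.718, so a root lies in (0, 1).
Iterate (Newton) starting at ψ₂ = 0.52:
  ψ₂ = 0.520: g = -0.1560, g' = -0.527 → ψ₂ = 0.224
  ψ₂ = 0.224: g = -0.0262, g' = -0.383 → ψ₂ = 0.155
  ψ₂ = 0.155: g = -0.0004, g' = -0.373 → ψ₂ = 0.154
Converged at ψ₂ = 0.154.
  A: x = 0.437, y = 0.725
  B: x = 0.333, y = 0.226
  C: x = 0.230, y = 0.048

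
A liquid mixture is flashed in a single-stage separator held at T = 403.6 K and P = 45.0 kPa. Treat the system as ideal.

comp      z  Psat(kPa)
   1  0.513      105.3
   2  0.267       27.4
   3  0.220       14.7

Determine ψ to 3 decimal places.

Raoult's law: Kᵢ = Pᵢˢᵃᵗ/P = Pᵢˢᵃᵗ/45.0.
  K_1 = 105.3/45.0 = 2.34000, K_2 = 27.4/45.0 = 0.60889, K_3 = 14.7/45.0 = 0.32667
Let ψ = V/F and solve Σ zᵢ(Kᵢ−1)/(1+ψ(Kᵢ−1)) = 0.
Feasibility: ΣzᵢKᵢ = 1.435, Σzᵢ/Kᵢ = 1.331 — both > 1, two phases present.
Newton iteration, ψ⁰ = 0.5:
  ψ = 0.500: g = 0.0585, g' = -0.620 → ψ = 0.594
Converged at ψ = 0.594.

ψ = 0.594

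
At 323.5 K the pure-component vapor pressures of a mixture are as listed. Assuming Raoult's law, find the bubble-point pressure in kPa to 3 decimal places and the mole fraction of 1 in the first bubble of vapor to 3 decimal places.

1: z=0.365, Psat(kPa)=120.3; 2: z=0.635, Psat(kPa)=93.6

At the bubble point ψ → 0, so ΣzᵢKᵢ = 1 with Kᵢ = Pᵢˢᵃᵗ/P ⇒ P = ΣzᵢPᵢˢᵃᵗ.
P = 0.365·120.3 + 0.635·93.6 = 103.346 kPa
yᵢ = zᵢPᵢˢᵃᵗ/P ⇒ y_1 = 0.365·120.3/103.346 = 0.425

Pbub = 103.346 kPa, y_1 = 0.425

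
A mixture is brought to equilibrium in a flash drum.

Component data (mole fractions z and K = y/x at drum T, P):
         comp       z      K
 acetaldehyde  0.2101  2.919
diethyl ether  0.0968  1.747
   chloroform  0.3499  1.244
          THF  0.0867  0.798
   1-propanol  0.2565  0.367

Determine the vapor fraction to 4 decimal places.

ψ = 0.6615

Material balance + equilibrium reduce to Σ zᵢ(Kᵢ−1)/(1+ψ(Kᵢ−1)) = 0.
Check two-phase: ΣzᵢKᵢ = 1.3810 > 1 and Σzᵢ/Kᵢ = 1.2162 > 1, so g(0) = 0.3810 > 0 and g(1) = -0.2162 < 0.
Newton iteration, ψ⁰ = 0.69:
  ψ = 0.6900: g = -0.01436, g' = -0.5108 → ψ = 0.6619
  ψ = 0.6619: g = -0.00017, g' = -0.4989 → ψ = 0.6615
Converged at ψ = 0.6615.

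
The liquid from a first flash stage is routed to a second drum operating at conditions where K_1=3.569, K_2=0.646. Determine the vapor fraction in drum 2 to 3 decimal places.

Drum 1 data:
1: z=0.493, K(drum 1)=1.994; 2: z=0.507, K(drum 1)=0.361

Drum 1:
Newton–Raphson from ψ₁ = 0.5:
  ψ₁ = 0.500: g = -0.1487, g' = -0.664 → ψ₁ = 0.276
  ψ₁ = 0.276: g = -0.0089, g' = -0.605 → ψ₁ = 0.261
Converged at ψ₁ = 0.261.
Drum-1 compositions:
  1: x = 0.391, y = 0.780
  2: x = 0.609, y = 0.220
Drum-2 feed = drum-1 liquid: z₂ = (0.3913, 0.6087).
Drum 2:
Material balance + equilibrium reduce to Σ zᵢ(Kᵢ−1)/(1+ψ₂(Kᵢ−1)) = 0.
Check two-phase: ΣzᵢKᵢ = 1.790 > 1 and Σzᵢ/Kᵢ = 1.052 > 1, so g(0) = 0.790 > 0 and g(1) = -0.052 < 0.
Binary case is linear: z₁(K₁−1)(1+ψ₂(K₂−1)) + z₂(K₂−1)(1+ψ₂(K₁−1)) = 0
⇒ ψ₂ = [z₁(K₁−1)+z₂(K₂−1)] / [−(K₁−1)(K₂−1)] = 0.7898/0.9094 = 0.868
  1: x = 0.121, y = 0.432
  2: x = 0.879, y = 0.568

V/F (drum 2) = 0.868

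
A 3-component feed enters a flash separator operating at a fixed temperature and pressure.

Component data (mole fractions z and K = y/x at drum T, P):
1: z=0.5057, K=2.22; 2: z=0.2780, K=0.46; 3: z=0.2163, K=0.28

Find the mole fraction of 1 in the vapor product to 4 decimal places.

y_1 = 0.7506

Rachford–Rice: g(β) = Σ zᵢ(Kᵢ−1)/(1+β(Kᵢ−1)) = 0.
g(0) = ΣzᵢKᵢ − 1 = 0.3111 and g(1) = 1 − Σzᵢ/Kᵢ = -0.6046, so a root lies in (0, 1).
Newton iteration, β⁰ = 0.49:
  β = 0.4900: g = -0.05864, g' = -0.7124 → β = 0.4077
  β = 0.4077: g = -0.00092, g' = -0.6937 → β = 0.4064
Converged at β = 0.4064.
Compositions from xᵢ = zᵢ/(1+β(Kᵢ−1)), yᵢ = Kᵢxᵢ:
  1: x = 0.3381, y = 0.7506
  2: x = 0.3562, y = 0.1638
  3: x = 0.3058, y = 0.0856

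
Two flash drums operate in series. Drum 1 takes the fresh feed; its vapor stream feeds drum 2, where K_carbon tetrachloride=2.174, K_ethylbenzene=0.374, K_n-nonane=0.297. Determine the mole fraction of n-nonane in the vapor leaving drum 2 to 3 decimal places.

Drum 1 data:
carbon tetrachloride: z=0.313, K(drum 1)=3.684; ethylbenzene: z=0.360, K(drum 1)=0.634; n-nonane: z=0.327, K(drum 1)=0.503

Drum 1:
Iterate (Newton) starting at ψ₁ = 0.5:
  ψ₁ = 0.500: g = -0.0188, g' = -0.626 → ψ₁ = 0.470
Converged at ψ₁ = 0.470.
Drum-1 compositions:
  carbon tetrachloride: x = 0.138, y = 0.510
  ethylbenzene: x = 0.435, y = 0.276
  n-nonane: x = 0.427, y = 0.215
Drum-2 feed = drum-1 vapor: z₂ = (0.5096, 0.2757, 0.2147).
Drum 2:
Rachford–Rice: g(ψ₂) = Σ zᵢ(Kᵢ−1)/(1+ψ₂(Kᵢ−1)) = 0.
g(0) = ΣzᵢKᵢ − 1 = 0.275 and g(1) = 1 − Σzᵢ/Kᵢ = -0.694, so a root lies in (0, 1).
Iterate (Newton) starting at ψ₂ = 0.56:
  ψ₂ = 0.560: g = -0.1537, g' = -0.800 → ψ₂ = 0.368
  ψ₂ = 0.368: g = -0.0100, g' = -0.718 → ψ₂ = 0.354
Converged at ψ₂ = 0.354.
  carbon tetrachloride: x = 0.360, y = 0.783
  ethylbenzene: x = 0.354, y = 0.132
  n-nonane: x = 0.286, y = 0.085

y_n-nonane (drum 2) = 0.085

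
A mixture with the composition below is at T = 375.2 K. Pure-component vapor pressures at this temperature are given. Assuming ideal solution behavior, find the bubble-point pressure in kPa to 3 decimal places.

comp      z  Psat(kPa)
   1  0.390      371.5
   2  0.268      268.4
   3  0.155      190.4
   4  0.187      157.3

At the bubble point ψ → 0, so ΣzᵢKᵢ = 1 with Kᵢ = Pᵢˢᵃᵗ/P ⇒ P = ΣzᵢPᵢˢᵃᵗ.
P = 0.390·371.5 + 0.268·268.4 + 0.155·190.4 + 0.187·157.3 = 275.743 kPa

Pbub = 275.743 kPa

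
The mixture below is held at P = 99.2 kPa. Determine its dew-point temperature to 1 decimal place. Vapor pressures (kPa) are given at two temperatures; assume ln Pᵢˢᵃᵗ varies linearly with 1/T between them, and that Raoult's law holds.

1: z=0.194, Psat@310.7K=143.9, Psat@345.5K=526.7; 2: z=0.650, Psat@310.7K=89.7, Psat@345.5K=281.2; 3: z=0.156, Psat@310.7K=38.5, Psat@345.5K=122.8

T = 316.9 K

Dew-point temperature: Σzᵢ·P/Pᵢˢᵃᵗ(T) = 1. Interpolate ln Pᵢˢᵃᵗ = aᵢ + bᵢ/T.
  T = 310.7 K: ΣzᵢP/Pᵢˢᵃᵗ = 1.2545
  T = 345.5 K: ΣzᵢP/Pᵢˢᵃᵗ = 0.3919
  T = 328.1 K: ΣzᵢP/Pᵢˢᵃᵗ = 0.6797
  T = 319.4 K: ΣzᵢP/Pᵢˢᵃᵗ = 0.9157
  T = 315.0 K: ΣzᵢP/Pᵢˢᵃᵗ = 1.0714
  T = 317.2 K: ΣzᵢP/Pᵢˢᵃᵗ = 0.9899
Interpolating between 315.0 K and 317.2 K gives T ≈ 316.9 K.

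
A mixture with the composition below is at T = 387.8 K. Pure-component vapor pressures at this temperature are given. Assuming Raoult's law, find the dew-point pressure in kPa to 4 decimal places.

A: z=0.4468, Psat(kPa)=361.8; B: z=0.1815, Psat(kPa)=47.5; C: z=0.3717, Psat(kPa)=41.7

At the dew point ψ → 1, so Σzᵢ/Kᵢ = 1 with Kᵢ = Pᵢˢᵃᵗ/P ⇒ 1/P = Σzᵢ/Pᵢˢᵃᵗ.
1/P = 0.4468/361.8 + 0.1815/47.5 + 0.3717/41.7 = 0.0139697 ⇒ P = 71.5837 kPa

Pdew = 71.5837 kPa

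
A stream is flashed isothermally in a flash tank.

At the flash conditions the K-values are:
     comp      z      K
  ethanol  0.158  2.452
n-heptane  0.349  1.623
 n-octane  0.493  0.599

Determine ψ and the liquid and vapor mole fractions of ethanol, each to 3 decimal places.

Rachford–Rice: g(ψ) = Σ zᵢ(Kᵢ−1)/(1+ψ(Kᵢ−1)) = 0.
g(0) = ΣzᵢKᵢ − 1 = 0.249 and g(1) = 1 − Σzᵢ/Kᵢ = -0.103, so a root lies in (0, 1).
Newton iteration, ψ⁰ = 0.35:
  ψ = 0.350: g = 0.1006, g' = -0.345 → ψ = 0.642
  ψ = 0.642: g = 0.0079, g' = -0.302 → ψ = 0.668
Converged at ψ = 0.668.
Compositions from xᵢ = zᵢ/(1+ψ(Kᵢ−1)), yᵢ = Kᵢxᵢ:
  ethanol: x = 0.080, y = 0.197
  n-heptane: x = 0.246, y = 0.400
  n-octane: x = 0.673, y = 0.403

ψ = 0.668, x_ethanol = 0.080, y_ethanol = 0.197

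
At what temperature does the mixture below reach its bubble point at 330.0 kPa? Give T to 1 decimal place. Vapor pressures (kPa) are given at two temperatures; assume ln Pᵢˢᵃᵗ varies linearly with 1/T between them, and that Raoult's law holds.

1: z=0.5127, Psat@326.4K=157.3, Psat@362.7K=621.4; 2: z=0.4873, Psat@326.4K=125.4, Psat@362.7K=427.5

Bubble-point temperature: ΣzᵢPᵢˢᵃᵗ(T) = P. Interpolate ln Pᵢˢᵃᵗ = aᵢ + bᵢ/T.
  T = 326.4 K: ΣzᵢPᵢˢᵃᵗ = 141.76 kPa
  T = 362.7 K: ΣzᵢPᵢˢᵃᵗ = 526.91 kPa
  T = 344.5 K: ΣzᵢPᵢˢᵃᵗ = 282.22 kPa
  T = 353.6 K: ΣzᵢPᵢˢᵃᵗ = 388.68 kPa
  T = 349.1 K: ΣzᵢPᵢˢᵃᵗ = 332.46 kPa
  T = 346.8 K: ΣzᵢPᵢˢᵃᵗ = 306.48 kPa
Interpolating between 346.8 K and 349.1 K gives T ≈ 348.9 K.

T = 348.9 K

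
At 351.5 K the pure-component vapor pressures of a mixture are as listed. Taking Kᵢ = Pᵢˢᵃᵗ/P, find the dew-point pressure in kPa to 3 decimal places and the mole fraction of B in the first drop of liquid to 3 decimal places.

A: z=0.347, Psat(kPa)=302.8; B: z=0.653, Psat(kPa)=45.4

Pdew = 64.395 kPa, x_B = 0.926

At the dew point ψ → 1, so Σzᵢ/Kᵢ = 1 with Kᵢ = Pᵢˢᵃᵗ/P ⇒ 1/P = Σzᵢ/Pᵢˢᵃᵗ.
1/P = 0.347/302.8 + 0.653/45.4 = 0.015529 ⇒ P = 64.395 kPa
xᵢ = zᵢP/Pᵢˢᵃᵗ ⇒ x_B = 0.653·64.395/45.4 = 0.926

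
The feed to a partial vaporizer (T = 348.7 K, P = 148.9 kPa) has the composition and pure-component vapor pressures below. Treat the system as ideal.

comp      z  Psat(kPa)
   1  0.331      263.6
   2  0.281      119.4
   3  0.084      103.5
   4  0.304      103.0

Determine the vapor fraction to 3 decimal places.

Raoult's law: Kᵢ = Pᵢˢᵃᵗ/P = Pᵢˢᵃᵗ/148.9.
  K_1 = 263.6/148.9 = 1.77032, K_2 = 119.4/148.9 = 0.80188, K_3 = 103.5/148.9 = 0.69510, K_4 = 103.0/148.9 = 0.69174
Let ψ = V/F and solve Σ zᵢ(Kᵢ−1)/(1+ψ(Kᵢ−1)) = 0.
Feasibility: ΣzᵢKᵢ = 1.080, Σzᵢ/Kᵢ = 1.098 — both > 1, two phases present.
Iterate (Newton) starting at ψ = 0.5:
  ψ = 0.500: g = -0.0187, g' = -0.167 → ψ = 0.388
  ψ = 0.388: g = 0.0005, g' = -0.177 → ψ = 0.391
Converged at ψ = 0.391.

ψ = 0.391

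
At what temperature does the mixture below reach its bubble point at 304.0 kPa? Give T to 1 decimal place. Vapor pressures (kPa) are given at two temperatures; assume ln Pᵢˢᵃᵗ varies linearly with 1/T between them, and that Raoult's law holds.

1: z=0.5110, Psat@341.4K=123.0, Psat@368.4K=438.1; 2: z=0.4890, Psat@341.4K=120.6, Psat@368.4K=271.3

T = 364.2 K

Bubble-point temperature: ΣzᵢPᵢˢᵃᵗ(T) = P. Interpolate ln Pᵢˢᵃᵗ = aᵢ + bᵢ/T.
  T = 341.4 K: ΣzᵢPᵢˢᵃᵗ = 121.83 kPa
  T = 368.4 K: ΣzᵢPᵢˢᵃᵗ = 356.53 kPa
  T = 354.9 K: ΣzᵢPᵢˢᵃᵗ = 211.35 kPa
  T = 361.6 K: ΣzᵢPᵢˢᵃᵗ = 274.91 kPa
  T = 365.0 K: ΣzᵢPᵢˢᵃᵗ = 313.34 kPa
  T = 363.3 K: ΣzᵢPᵢˢᵃᵗ = 293.56 kPa
Interpolating between 363.3 K and 365.0 K gives T ≈ 364.2 K.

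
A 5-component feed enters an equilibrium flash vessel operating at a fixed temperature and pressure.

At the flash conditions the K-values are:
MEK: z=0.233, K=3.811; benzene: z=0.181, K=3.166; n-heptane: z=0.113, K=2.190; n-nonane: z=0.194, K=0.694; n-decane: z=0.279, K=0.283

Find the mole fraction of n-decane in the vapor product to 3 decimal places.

Material balance + equilibrium reduce to Σ zᵢ(Kᵢ−1)/(1+β(Kᵢ−1)) = 0.
g(0) = ΣzᵢKᵢ − 1 = 0.922 and g(1) = 1 − Σzᵢ/Kᵢ = -0.435, so a root lies in (0, 1).
Iterate (Newton) starting at β = 0.5:
  β = 0.500: g = 0.1629, g' = -0.951 → β = 0.671
  β = 0.671: g = 0.0010, g' = -0.973 → β = 0.672
Converged at β = 0.672.
Compositions from xᵢ = zᵢ/(1+β(Kᵢ−1)), yᵢ = Kᵢxᵢ:
  MEK: x = 0.081, y = 0.307
  benzene: x = 0.074, y = 0.233
  n-heptane: x = 0.063, y = 0.137
  n-nonane: x = 0.244, y = 0.170
  n-decane: x = 0.539, y = 0.152

y_n-decane = 0.152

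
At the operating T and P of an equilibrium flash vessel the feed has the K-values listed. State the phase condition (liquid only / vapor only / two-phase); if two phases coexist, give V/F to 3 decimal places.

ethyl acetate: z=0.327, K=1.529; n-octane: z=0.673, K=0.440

liquid only

ΣzᵢKᵢ = 0.796; Σzᵢ/Kᵢ = 1.743.
Since ΣzᵢKᵢ < 1 the mixture is below its bubble point — single liquid phase.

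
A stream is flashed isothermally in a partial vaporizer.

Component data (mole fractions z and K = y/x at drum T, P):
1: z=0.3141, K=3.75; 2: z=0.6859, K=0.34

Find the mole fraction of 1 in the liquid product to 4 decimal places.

x_1 = 0.1935

Material balance + equilibrium reduce to Σ zᵢ(Kᵢ−1)/(1+ψ(Kᵢ−1)) = 0.
Feasibility: ΣzᵢKᵢ = 1.4111, Σzᵢ/Kᵢ = 2.1011 — both > 1, two phases present.
Binary case is linear: z₁(K₁−1)(1+ψ(K₂−1)) + z₂(K₂−1)(1+ψ(K₁−1)) = 0
⇒ ψ = [z₁(K₁−1)+z₂(K₂−1)] / [−(K₁−1)(K₂−1)] = 0.41108/1.81500 = 0.2265
Compositions from xᵢ = zᵢ/(1+ψ(Kᵢ−1)), yᵢ = Kᵢxᵢ:
  1: x = 0.1935, y = 0.7258
  2: x = 0.8065, y = 0.2742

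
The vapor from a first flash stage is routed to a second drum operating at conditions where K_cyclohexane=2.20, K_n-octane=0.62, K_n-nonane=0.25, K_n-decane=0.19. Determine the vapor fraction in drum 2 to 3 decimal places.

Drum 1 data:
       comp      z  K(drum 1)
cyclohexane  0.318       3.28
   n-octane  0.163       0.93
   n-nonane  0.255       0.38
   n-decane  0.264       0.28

Drum 1:
Material balance + equilibrium reduce to Σ zᵢ(Kᵢ−1)/(1+ψ₁(Kᵢ−1)) = 0.
g(0) = ΣzᵢKᵢ − 1 = 0.365 and g(1) = 1 − Σzᵢ/Kᵢ = -0.886, so a root lies in (0, 1).
Newton iteration, ψ₁⁰ = 0.5:
  ψ₁ = 0.500: g = -0.1992, g' = -0.902 → ψ₁ = 0.279
  ψ₁ = 0.279: g = 0.0023, g' = -0.976 → ψ₁ = 0.282
Converged at ψ₁ = 0.282.
Drum-1 compositions:
  cyclohexane: x = 0.194, y = 0.635
  n-octane: x = 0.166, y = 0.155
  n-nonane: x = 0.309, y = 0.117
  n-decane: x = 0.331, y = 0.093
Drum-2 feed = drum-1 vapor: z₂ = (0.6353, 0.1546, 0.1174, 0.0927).
Drum 2:
Let ψ₂ = V/F and solve Σ zᵢ(Kᵢ−1)/(1+ψ₂(Kᵢ−1)) = 0.
g(0) = ΣzᵢKᵢ − 1 = 0.540 and g(1) = 1 − Σzᵢ/Kᵢ = -0.496, so a root lies in (0, 1).
Iterate (Newton) starting at ψ₂ = 0.5:
  ψ₂ = 0.500: g = 0.1368, g' = -0.732 → ψ₂ = 0.687
  ψ₂ = 0.687: g = -0.0125, g' = -0.906 → ψ₂ = 0.673
Converged at ψ₂ = 0.673.
  cyclohexane: x = 0.351, y = 0.773
  n-octane: x = 0.208, y = 0.129
  n-nonane: x = 0.237, y = 0.059
  n-decane: x = 0.204, y = 0.039

V/F (drum 2) = 0.673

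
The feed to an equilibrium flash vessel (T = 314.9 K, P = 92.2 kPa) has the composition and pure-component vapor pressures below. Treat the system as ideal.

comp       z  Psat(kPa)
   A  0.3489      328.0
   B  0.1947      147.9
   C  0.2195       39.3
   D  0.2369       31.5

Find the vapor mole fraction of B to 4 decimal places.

Raoult's law: Kᵢ = Pᵢˢᵃᵗ/P = Pᵢˢᵃᵗ/92.2.
  K_A = 328.0/92.2 = 3.557484, K_B = 147.9/92.2 = 1.604121, K_C = 39.3/92.2 = 0.426247, K_D = 31.5/92.2 = 0.341649
Rachford–Rice: g(ψ) = Σ zᵢ(Kᵢ−1)/(1+ψ(Kᵢ−1)) = 0.
Check two-phase: ΣzᵢKᵢ = 1.7280 > 1 and Σzᵢ/Kᵢ = 1.4278 > 1, so g(0) = 0.7280 > 0 and g(1) = -0.4278 < 0.
Iterate (Newton) starting at ψ = 0.32:
  ψ = 0.3200: g = 0.23743, g' = -1.0133 → ψ = 0.5543
  ψ = 0.5543: g = 0.02694, g' = -0.8403 → ψ = 0.5864
Converged at ψ = 0.5864.
Compositions from xᵢ = zᵢ/(1+ψ(Kᵢ−1)), yᵢ = Kᵢxᵢ:
  A: x = 0.1396, y = 0.4965
  B: x = 0.1438, y = 0.2306
  C: x = 0.3308, y = 0.1410
  D: x = 0.3859, y = 0.1318

y_B = 0.2306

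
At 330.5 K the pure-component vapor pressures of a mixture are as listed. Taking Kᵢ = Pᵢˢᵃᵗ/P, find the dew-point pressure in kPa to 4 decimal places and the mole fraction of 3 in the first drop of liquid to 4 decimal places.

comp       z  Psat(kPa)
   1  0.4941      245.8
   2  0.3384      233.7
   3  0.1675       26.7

At the dew point ψ → 1, so Σzᵢ/Kᵢ = 1 with Kᵢ = Pᵢˢᵃᵗ/P ⇒ 1/P = Σzᵢ/Pᵢˢᵃᵗ.
1/P = 0.4941/245.8 + 0.3384/233.7 + 0.1675/26.7 = 0.0097316 ⇒ P = 102.7581 kPa
xᵢ = zᵢP/Pᵢˢᵃᵗ ⇒ x_3 = 0.1675·102.7581/26.7 = 0.6446

Pdew = 102.7581 kPa, x_3 = 0.6446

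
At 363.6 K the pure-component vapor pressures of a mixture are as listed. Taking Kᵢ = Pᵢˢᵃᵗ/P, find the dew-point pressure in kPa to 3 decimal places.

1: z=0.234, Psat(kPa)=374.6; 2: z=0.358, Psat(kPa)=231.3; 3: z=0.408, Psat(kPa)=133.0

Pdew = 190.836 kPa

At the dew point ψ → 1, so Σzᵢ/Kᵢ = 1 with Kᵢ = Pᵢˢᵃᵗ/P ⇒ 1/P = Σzᵢ/Pᵢˢᵃᵗ.
1/P = 0.234/374.6 + 0.358/231.3 + 0.408/133.0 = 0.005240 ⇒ P = 190.836 kPa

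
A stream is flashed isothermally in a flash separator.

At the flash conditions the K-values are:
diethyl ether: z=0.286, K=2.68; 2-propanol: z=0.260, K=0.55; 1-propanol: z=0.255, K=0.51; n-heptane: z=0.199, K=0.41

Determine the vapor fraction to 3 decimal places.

ψ = 0.143

Newton iteration, ψ⁰ = 0.5:
  ψ = 0.500: g = -0.2219, g' = -0.573 → ψ = 0.113
  ψ = 0.113: g = 0.0227, g' = -0.777 → ψ = 0.142
  ψ = 0.142: g = 0.0006, g' = -0.740 → ψ = 0.143
Converged at ψ = 0.143.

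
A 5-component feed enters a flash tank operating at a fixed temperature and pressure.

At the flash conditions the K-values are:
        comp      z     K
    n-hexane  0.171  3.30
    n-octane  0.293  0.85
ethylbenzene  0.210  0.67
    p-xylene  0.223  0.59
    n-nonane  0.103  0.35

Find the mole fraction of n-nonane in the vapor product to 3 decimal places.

y_n-nonane = 0.040

Material balance + equilibrium reduce to Σ zᵢ(Kᵢ−1)/(1+ψ(Kᵢ−1)) = 0.
Feasibility: ΣzᵢKᵢ = 1.122, Σzᵢ/Kᵢ = 1.382 — both > 1, two phases present.
Iterate (Newton) starting at ψ = 0.41:
  ψ = 0.410: g = -0.1257, g' = -0.413 → ψ = 0.105
  ψ = 0.105: g = 0.0327, g' = -0.709 → ψ = 0.152
  ψ = 0.152: g = 0.0020, g' = -0.626 → ψ = 0.155
Converged at ψ = 0.155.
Compositions from xᵢ = zᵢ/(1+ψ(Kᵢ−1)), yᵢ = Kᵢxᵢ:
  n-hexane: x = 0.126, y = 0.416
  n-octane: x = 0.300, y = 0.255
  ethylbenzene: x = 0.221, y = 0.148
  p-xylene: x = 0.238, y = 0.140
  n-nonane: x = 0.115, y = 0.040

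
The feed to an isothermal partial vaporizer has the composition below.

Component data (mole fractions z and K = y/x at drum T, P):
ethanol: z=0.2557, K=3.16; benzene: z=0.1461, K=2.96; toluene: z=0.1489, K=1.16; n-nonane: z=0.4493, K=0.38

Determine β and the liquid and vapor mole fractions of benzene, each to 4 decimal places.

β = 0.5364, x_benzene = 0.0712, y_benzene = 0.2108

Material balance + equilibrium reduce to Σ zᵢ(Kᵢ−1)/(1+β(Kᵢ−1)) = 0.
g(0) = ΣzᵢKᵢ − 1 = 0.5839 and g(1) = 1 − Σzᵢ/Kᵢ = -0.4410, so a root lies in (0, 1).
Newton iteration, β⁰ = 0.5:
  β = 0.5000: g = 0.02850, g' = -0.7849 → β = 0.5363
  β = 0.5363: g = 0.00010, g' = -0.7804 → β = 0.5364
Converged at β = 0.5364.
Compositions from xᵢ = zᵢ/(1+β(Kᵢ−1)), yᵢ = Kᵢxᵢ:
  ethanol: x = 0.1185, y = 0.3743
  benzene: x = 0.0712, y = 0.2108
  toluene: x = 0.1371, y = 0.1591
  n-nonane: x = 0.6732, y = 0.2558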